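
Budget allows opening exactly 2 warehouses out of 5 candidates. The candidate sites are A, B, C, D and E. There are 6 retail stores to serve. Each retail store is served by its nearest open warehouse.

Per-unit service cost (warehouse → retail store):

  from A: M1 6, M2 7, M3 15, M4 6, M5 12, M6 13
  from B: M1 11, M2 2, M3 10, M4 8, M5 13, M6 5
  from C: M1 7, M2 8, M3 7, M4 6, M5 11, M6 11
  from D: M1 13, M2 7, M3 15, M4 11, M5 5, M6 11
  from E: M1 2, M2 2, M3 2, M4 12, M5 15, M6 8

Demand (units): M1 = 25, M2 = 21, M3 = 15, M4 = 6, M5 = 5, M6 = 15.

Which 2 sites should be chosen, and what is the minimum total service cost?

With exactly 2 open, each retail store uses its cheapest among the chosen.
{B, E}: M1→E 2·25=50, M2→B 2·21=42, M3→E 2·15=30, M4→B 8·6=48, M5→B 13·5=65, M6→B 5·15=75. Service cost 310.
{C, E}: service cost 333
{D, E}: service cost 333
Among all 10 size-2 choices, {B, E} is lowest.

Choose B and E; total service cost 310.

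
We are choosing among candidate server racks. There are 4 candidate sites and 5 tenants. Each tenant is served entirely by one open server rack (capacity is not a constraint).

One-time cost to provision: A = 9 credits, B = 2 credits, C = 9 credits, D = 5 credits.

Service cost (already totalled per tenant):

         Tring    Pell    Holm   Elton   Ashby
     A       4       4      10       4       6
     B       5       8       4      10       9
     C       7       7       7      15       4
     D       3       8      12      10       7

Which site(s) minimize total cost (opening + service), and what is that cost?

Open A and B; minimum total cost 33.

For any fixed open set, each tenant goes to its cheapest open site; total = fixed + service.
{A, B}: Tring→A 4, Pell→A 4, Holm→B 4, Elton→A 4, Ashby→A 6. Service 22; fixed 11; total 33.
{A}: service 28 + fixed 9 = 37
{A, B, D}: service 21 + fixed 16 = 37
{A, B, C, D}: Tring→D 3, Pell→A 4, Holm→B 4, Elton→A 4, Ashby→C 4. Service 19; fixed 25; total 44.
(All 15 nonempty subsets were checked; A and B is lowest.)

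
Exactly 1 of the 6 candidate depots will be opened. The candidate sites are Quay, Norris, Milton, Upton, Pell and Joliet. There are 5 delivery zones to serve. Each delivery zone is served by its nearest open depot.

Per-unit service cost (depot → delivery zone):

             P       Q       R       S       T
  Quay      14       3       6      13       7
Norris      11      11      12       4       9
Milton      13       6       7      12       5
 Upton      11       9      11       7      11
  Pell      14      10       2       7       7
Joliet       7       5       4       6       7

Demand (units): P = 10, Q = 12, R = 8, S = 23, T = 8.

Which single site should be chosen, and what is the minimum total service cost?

With exactly 1 open, each delivery zone uses its cheapest among the chosen.
{Joliet}: P→Joliet 7·10=70, Q→Joliet 5·12=60, R→Joliet 4·8=32, S→Joliet 6·23=138, T→Joliet 7·8=56. Service cost 356.
{Pell}: service cost 493
{Norris}: service cost 502
Among all 6 size-1 choices, {Joliet} is lowest.

Choose Joliet only; total service cost 356.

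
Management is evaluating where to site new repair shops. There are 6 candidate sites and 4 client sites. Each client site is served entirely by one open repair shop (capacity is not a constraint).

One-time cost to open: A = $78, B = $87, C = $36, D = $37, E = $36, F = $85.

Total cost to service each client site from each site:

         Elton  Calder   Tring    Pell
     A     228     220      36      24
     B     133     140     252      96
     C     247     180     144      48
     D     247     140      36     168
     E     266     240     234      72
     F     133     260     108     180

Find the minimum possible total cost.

Minimum total cost: 498

For any fixed open set, each client site goes to its cheapest open site; total = fixed + service.
{A, B}: Elton→B 133, Calder→B 140, Tring→A 36, Pell→A 24. Service 333; fixed 165; total 498.
{C, D, F}: Elton→F 133, Calder→D 140, Tring→D 36, Pell→C 48. Service 357; fixed 158; total 515.
{B, C, D}: service 357 + fixed 160 = 517
{A, B, C, D, E, F}: Elton→B 133, Calder→B 140, Tring→A 36, Pell→A 24. Service 333; fixed 359; total 692.
No other subset beats 498.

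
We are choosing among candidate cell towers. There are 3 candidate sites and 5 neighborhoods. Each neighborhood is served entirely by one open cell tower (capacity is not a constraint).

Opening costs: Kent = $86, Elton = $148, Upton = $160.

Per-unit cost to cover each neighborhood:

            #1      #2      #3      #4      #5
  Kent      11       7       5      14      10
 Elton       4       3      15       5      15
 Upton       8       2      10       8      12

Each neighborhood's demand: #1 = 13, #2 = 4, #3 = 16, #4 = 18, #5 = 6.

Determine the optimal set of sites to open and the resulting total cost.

For any fixed open set, each neighborhood goes to its cheapest open site; total = fixed + service.
{Kent, Elton}: #1→Elton 4·13=52, #2→Elton 3·4=12, #3→Kent 5·16=80, #4→Elton 5·18=90, #5→Kent 10·6=60. Service 294; fixed 234; total 528.
{Elton}: #1→Elton 4·13=52, #2→Elton 3·4=12, #3→Elton 15·16=240, #4→Elton 5·18=90, #5→Elton 15·6=90. Service 484; fixed 148; total 632.
{Kent, Upton}: service 396 + fixed 246 = 642
{Kent, Elton, Upton}: service 290 + fixed 394 = 684
(All 7 nonempty subsets were checked; Kent and Elton is lowest.)

Open Kent and Elton; minimum total cost 528.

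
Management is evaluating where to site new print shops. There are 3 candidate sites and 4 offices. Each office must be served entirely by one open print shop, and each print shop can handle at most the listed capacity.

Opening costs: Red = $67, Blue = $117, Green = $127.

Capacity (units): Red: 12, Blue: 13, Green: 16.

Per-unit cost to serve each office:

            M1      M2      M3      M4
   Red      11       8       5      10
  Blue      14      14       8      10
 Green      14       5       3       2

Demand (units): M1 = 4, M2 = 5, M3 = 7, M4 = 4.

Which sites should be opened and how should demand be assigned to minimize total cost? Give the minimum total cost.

Open {Red, Green}: M1→Red 11·4=44, M2→Green 5·5=25, M3→Green 3·7=21, M4→Green 2·4=8.
Loads: Red carries 4/12, Green carries 16/16. Service 98; fixed 194; total 292.
Next best feasible plan costs 306.

Minimum total cost: 292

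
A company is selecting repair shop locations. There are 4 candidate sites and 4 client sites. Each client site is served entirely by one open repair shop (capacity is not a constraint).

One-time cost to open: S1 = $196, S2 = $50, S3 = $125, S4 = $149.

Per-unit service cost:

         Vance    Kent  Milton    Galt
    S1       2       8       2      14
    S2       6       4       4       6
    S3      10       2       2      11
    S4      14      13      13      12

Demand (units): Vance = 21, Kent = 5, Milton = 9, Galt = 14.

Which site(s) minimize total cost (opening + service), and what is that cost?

Open S2 only; minimum total cost 316.

For any fixed open set, each client site goes to its cheapest open site; total = fixed + service.
{S2}: Vance→S2 6·21=126, Kent→S2 4·5=20, Milton→S2 4·9=36, Galt→S2 6·14=84. Service 266; fixed 50; total 316.
{S1, S2}: Vance→S1 2·21=42, Kent→S2 4·5=20, Milton→S1 2·9=18, Galt→S2 6·14=84. Service 164; fixed 246; total 410.
{S2, S3}: service 238 + fixed 175 = 413
{S1, S2, S3, S4}: Vance→S1 2·21=42, Kent→S3 2·5=10, Milton→S1 2·9=18, Galt→S2 6·14=84. Service 154; fixed 520; total 674.
(All 15 nonempty subsets were checked; S2 only is lowest.)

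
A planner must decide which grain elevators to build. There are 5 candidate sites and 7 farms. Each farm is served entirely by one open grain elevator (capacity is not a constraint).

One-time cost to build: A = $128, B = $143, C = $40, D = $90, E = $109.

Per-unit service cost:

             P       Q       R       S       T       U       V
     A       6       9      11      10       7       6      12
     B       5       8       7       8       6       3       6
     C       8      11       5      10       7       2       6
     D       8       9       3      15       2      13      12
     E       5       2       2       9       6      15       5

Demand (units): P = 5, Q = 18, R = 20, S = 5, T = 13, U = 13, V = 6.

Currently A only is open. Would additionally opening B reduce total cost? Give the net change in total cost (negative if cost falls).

Current service cost with {A}: 703.
Adding B: each farm re-picks its cheapest; new service cost 502, saving 201.
Extra fixed cost: 143. Net change = 143 − 201 = -58.
(Totals: 831 → 773.)

Yes — net change −58 (cost falls by 58).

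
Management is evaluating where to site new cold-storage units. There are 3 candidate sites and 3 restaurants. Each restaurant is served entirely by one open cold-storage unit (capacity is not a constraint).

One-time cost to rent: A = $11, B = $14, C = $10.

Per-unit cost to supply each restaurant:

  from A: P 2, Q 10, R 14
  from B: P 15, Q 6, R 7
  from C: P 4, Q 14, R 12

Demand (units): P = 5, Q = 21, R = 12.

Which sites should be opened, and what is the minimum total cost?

For any fixed open set, each restaurant goes to its cheapest open site; total = fixed + service.
{A, B}: P→A 2·5=10, Q→B 6·21=126, R→B 7·12=84. Service 220; fixed 25; total 245.
{B, C}: P→C 4·5=20, Q→B 6·21=126, R→B 7·12=84. Service 230; fixed 24; total 254.
{A, B, C}: P→A 2·5=10, Q→B 6·21=126, R→B 7·12=84. Service 220; fixed 35; total 255.
{C}: service 458 + fixed 10 = 468
(All 7 nonempty subsets were checked; A and B is lowest.)

Open A and B; minimum total cost 245.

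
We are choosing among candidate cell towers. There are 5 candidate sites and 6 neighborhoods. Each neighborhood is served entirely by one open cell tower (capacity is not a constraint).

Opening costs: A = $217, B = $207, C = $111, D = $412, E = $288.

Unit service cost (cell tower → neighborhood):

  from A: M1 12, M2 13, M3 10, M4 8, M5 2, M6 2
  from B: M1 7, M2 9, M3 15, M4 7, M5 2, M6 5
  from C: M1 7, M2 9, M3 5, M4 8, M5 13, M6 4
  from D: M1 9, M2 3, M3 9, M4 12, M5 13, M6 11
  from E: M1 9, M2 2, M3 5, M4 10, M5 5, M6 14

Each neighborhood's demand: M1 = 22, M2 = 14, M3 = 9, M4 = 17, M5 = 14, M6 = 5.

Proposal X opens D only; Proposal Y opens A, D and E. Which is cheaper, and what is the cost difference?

Proposal X: {D}: M1→D 9·22=198, M2→D 3·14=42, M3→D 9·9=81, M4→D 12·17=204, M5→D 13·14=182, M6→D 11·5=55. Service 762; fixed 412; total 1174.
Proposal Y: {A, D, E}: M1→D 9·22=198, M2→E 2·14=28, M3→E 5·9=45, M4→A 8·17=136, M5→A 2·14=28, M6→A 2·5=10. Service 445; fixed 917; total 1362.
Difference: |1174 − 1362| = 188.

Proposal X is cheaper by 188.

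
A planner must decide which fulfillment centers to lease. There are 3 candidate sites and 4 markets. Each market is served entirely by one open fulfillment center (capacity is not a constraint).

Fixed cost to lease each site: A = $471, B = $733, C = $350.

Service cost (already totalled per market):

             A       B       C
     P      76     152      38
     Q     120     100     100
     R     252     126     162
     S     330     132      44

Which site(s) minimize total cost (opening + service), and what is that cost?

For any fixed open set, each market goes to its cheapest open site; total = fixed + service.
{C}: P→C 38, Q→C 100, R→C 162, S→C 44. Service 344; fixed 350; total 694.
{A, C}: service 344 + fixed 821 = 1165
{B}: service 510 + fixed 733 = 1243
{A, B, C}: service 308 + fixed 1554 = 1862
(All 7 nonempty subsets were checked; C only is lowest.)

Open C only; minimum total cost 694.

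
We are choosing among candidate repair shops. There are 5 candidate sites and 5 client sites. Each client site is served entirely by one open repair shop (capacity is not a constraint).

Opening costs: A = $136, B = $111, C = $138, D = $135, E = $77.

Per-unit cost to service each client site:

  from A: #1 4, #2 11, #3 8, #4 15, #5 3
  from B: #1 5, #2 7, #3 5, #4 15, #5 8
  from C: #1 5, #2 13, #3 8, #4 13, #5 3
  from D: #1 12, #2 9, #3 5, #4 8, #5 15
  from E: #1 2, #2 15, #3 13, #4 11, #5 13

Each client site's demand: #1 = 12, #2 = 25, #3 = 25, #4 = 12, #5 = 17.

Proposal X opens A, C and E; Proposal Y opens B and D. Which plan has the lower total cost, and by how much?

Proposal Y is cheaper by 195.

Proposal X: {A, C, E}: #1→E 2·12=24, #2→A 11·25=275, #3→A 8·25=200, #4→E 11·12=132, #5→A 3·17=51. Service 682; fixed 351; total 1033.
Proposal Y: {B, D}: #1→B 5·12=60, #2→B 7·25=175, #3→B 5·25=125, #4→D 8·12=96, #5→B 8·17=136. Service 592; fixed 246; total 838.
Difference: |1033 − 838| = 195.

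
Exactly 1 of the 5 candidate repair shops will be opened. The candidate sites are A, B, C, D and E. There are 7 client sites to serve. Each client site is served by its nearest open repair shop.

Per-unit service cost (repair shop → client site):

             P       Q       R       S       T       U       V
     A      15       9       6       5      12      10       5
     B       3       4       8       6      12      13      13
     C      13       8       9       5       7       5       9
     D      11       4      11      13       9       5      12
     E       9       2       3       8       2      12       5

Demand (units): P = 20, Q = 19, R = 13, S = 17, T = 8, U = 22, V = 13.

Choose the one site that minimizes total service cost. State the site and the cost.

Choose E only; total service cost 738.

With exactly 1 open, each client site uses its cheapest among the chosen.
{E}: P→E 9·20=180, Q→E 2·19=38, R→E 3·13=39, S→E 8·17=136, T→E 2·8=16, U→E 12·22=264, V→E 5·13=65. Service cost 738.
{B}: service cost 893
{C}: service cost 897
Among all 5 size-1 choices, {E} is lowest.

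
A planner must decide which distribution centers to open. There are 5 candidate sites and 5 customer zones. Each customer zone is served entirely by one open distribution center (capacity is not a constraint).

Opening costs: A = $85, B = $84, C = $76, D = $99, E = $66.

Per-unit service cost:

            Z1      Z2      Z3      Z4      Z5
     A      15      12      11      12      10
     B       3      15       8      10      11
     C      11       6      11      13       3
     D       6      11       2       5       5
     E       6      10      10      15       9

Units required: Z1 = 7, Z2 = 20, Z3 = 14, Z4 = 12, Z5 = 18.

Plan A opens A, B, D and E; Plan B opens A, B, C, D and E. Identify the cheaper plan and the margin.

Plan A: {A, B, D, E}: Z1→B 3·7=21, Z2→E 10·20=200, Z3→D 2·14=28, Z4→D 5·12=60, Z5→D 5·18=90. Service 399; fixed 334; total 733.
Plan B: {A, B, C, D, E}: Z1→B 3·7=21, Z2→C 6·20=120, Z3→D 2·14=28, Z4→D 5·12=60, Z5→C 3·18=54. Service 283; fixed 410; total 693.
Difference: |733 − 693| = 40.

Plan B is cheaper by 40.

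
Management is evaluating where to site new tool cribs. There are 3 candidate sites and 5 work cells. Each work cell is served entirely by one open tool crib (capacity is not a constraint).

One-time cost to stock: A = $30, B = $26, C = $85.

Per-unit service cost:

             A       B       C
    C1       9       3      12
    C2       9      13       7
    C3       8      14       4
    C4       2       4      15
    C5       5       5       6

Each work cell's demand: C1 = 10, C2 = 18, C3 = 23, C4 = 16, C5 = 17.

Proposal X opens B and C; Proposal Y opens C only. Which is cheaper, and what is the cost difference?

Proposal X is cheaper by 257.

Proposal X: {B, C}: C1→B 3·10=30, C2→C 7·18=126, C3→C 4·23=92, C4→B 4·16=64, C5→B 5·17=85. Service 397; fixed 111; total 508.
Proposal Y: {C}: C1→C 12·10=120, C2→C 7·18=126, C3→C 4·23=92, C4→C 15·16=240, C5→C 6·17=102. Service 680; fixed 85; total 765.
Difference: |508 − 765| = 257.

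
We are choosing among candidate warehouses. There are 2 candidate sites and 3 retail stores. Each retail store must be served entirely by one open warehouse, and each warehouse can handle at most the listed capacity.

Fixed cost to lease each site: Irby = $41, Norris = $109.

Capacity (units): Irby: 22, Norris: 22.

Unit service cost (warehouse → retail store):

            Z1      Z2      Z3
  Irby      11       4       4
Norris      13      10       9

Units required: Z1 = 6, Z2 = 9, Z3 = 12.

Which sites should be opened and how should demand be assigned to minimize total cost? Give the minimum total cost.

Open {Irby, Norris}: Z1→Norris 13·6=78, Z2→Irby 4·9=36, Z3→Irby 4·12=48.
Loads: Irby carries 21/22, Norris carries 6/22. Service 162; fixed 150; total 312.
Next best feasible plan costs 354.

Minimum total cost: 312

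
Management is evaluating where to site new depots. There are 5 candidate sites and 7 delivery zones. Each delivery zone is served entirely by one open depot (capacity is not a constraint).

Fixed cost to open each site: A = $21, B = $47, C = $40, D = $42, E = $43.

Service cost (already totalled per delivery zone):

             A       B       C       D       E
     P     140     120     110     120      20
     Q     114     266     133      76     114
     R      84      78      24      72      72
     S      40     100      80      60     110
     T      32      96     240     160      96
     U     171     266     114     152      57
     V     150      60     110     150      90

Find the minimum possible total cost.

Minimum total cost: 481

For any fixed open set, each delivery zone goes to its cheapest open site; total = fixed + service.
{A, C, E}: P→E 20, Q→A 114, R→C 24, S→A 40, T→A 32, U→E 57, V→E 90. Service 377; fixed 104; total 481.
{A, C, D, E}: service 339 + fixed 146 = 485
{A, E}: service 425 + fixed 64 = 489
{A, B, C, D, E}: service 309 + fixed 193 = 502
No other subset beats 481.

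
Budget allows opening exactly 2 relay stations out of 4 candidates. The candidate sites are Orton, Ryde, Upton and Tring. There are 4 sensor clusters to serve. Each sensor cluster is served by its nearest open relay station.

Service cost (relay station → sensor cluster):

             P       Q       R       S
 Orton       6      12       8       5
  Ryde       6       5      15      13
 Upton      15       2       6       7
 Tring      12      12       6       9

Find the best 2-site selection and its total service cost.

With exactly 2 open, each sensor cluster uses its cheapest among the chosen.
{Orton, Upton}: P→Orton 6, Q→Upton 2, R→Upton 6, S→Orton 5. Service cost 19.
{Ryde, Upton}: service cost 21
{Orton, Ryde}: service cost 24
Among all 6 size-2 choices, {Orton, Upton} is lowest.

Choose Orton and Upton; total service cost 19.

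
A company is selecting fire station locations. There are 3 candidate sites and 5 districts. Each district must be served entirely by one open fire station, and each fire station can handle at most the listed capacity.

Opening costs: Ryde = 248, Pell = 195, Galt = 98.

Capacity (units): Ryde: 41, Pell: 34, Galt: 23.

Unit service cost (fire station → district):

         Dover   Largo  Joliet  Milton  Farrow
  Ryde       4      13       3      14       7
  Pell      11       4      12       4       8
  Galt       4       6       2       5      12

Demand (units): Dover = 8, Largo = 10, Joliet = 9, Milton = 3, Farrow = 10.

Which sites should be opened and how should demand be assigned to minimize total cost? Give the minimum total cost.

Minimum total cost: 475

Open {Pell, Galt}: Dover→Galt 4·8=32, Largo→Pell 4·10=40, Joliet→Galt 2·9=18, Milton→Pell 4·3=12, Farrow→Pell 8·10=80.
Loads: Pell carries 23/34, Galt carries 17/23. Service 182; fixed 293; total 475.
Next best feasible plan costs 478.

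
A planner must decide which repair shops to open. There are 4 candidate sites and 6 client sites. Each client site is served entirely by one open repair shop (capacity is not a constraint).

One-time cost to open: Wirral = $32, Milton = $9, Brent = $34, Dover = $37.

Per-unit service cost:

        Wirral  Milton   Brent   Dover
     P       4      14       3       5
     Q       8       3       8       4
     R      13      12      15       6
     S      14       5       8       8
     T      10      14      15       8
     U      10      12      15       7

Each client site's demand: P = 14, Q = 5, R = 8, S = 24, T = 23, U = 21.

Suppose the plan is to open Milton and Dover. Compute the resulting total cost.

Each client site is assigned to its cheapest site among the open ones.
{Milton, Dover}: P→Dover 5·14=70, Q→Milton 3·5=15, R→Dover 6·8=48, S→Milton 5·24=120, T→Dover 8·23=184, U→Dover 7·21=147. Service 584; fixed 46; total 630.

Total cost: 630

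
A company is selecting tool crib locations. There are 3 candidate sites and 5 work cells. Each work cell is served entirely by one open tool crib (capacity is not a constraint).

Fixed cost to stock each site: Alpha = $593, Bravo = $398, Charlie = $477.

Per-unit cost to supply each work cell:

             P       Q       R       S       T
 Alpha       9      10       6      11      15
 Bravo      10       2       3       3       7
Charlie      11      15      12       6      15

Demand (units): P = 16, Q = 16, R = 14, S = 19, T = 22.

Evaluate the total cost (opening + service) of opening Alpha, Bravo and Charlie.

Each work cell is assigned to its cheapest site among the open ones.
{Alpha, Bravo, Charlie}: P→Alpha 9·16=144, Q→Bravo 2·16=32, R→Bravo 3·14=42, S→Bravo 3·19=57, T→Bravo 7·22=154. Service 429; fixed 1468; total 1897.

Total cost: 1897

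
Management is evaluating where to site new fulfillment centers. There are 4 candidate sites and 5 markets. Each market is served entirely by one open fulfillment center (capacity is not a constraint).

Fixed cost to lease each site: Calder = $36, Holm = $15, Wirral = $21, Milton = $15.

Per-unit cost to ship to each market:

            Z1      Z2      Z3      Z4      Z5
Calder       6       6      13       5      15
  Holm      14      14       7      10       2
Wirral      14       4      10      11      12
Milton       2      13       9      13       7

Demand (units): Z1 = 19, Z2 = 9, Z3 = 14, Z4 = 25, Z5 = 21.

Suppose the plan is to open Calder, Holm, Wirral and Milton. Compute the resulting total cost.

Total cost: 426

Each market is assigned to its cheapest site among the open ones.
{Calder, Holm, Wirral, Milton}: Z1→Milton 2·19=38, Z2→Wirral 4·9=36, Z3→Holm 7·14=98, Z4→Calder 5·25=125, Z5→Holm 2·21=42. Service 339; fixed 87; total 426.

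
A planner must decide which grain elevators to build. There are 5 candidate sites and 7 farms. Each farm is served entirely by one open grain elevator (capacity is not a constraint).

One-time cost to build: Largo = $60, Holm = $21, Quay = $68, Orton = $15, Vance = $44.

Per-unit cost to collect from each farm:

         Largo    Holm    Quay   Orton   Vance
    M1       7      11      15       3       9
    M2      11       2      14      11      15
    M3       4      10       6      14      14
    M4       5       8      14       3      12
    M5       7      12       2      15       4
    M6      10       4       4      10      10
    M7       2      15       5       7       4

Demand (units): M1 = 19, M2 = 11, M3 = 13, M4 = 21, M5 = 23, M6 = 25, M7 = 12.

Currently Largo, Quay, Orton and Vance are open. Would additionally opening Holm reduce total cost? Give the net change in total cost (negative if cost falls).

Current service cost with {Largo, Quay, Orton, Vance}: 463.
Adding Holm: each farm re-picks its cheapest; new service cost 364, saving 99.
Extra fixed cost: 21. Net change = 21 − 99 = -78.
(Totals: 650 → 572.)

Yes — net change −78 (cost falls by 78).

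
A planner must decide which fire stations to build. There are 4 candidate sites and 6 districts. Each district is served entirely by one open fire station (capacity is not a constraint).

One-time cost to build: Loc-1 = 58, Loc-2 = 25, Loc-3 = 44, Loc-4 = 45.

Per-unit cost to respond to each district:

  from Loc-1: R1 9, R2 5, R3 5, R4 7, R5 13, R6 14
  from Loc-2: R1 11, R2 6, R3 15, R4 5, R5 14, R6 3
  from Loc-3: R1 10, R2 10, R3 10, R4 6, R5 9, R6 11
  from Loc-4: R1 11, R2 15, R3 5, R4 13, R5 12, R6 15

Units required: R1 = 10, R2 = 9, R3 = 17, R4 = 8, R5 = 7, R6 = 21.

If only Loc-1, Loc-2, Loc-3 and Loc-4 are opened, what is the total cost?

Total cost: 558

Each district is assigned to its cheapest site among the open ones.
{Loc-1, Loc-2, Loc-3, Loc-4}: R1→Loc-1 9·10=90, R2→Loc-1 5·9=45, R3→Loc-1 5·17=85, R4→Loc-2 5·8=40, R5→Loc-3 9·7=63, R6→Loc-2 3·21=63. Service 386; fixed 172; total 558.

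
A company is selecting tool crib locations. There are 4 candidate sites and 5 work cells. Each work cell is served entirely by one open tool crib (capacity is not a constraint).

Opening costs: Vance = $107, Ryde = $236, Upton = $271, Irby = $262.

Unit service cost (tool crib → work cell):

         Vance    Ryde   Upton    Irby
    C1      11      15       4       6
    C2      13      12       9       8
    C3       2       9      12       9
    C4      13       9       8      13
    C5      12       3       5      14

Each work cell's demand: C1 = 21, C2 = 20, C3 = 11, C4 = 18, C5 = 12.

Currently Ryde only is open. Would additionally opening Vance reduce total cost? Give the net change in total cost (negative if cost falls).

Yes — net change −54 (cost falls by 54).

Current service cost with {Ryde}: 852.
Adding Vance: each work cell re-picks its cheapest; new service cost 691, saving 161.
Extra fixed cost: 107. Net change = 107 − 161 = -54.
(Totals: 1088 → 1034.)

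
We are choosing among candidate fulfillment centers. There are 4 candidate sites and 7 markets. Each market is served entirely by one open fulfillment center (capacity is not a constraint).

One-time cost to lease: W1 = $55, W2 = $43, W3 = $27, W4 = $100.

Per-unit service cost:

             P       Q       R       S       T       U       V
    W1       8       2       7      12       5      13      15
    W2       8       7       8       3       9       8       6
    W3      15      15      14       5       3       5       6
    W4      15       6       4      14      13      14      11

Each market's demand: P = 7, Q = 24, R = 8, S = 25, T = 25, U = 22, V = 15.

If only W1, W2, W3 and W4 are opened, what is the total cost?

Each market is assigned to its cheapest site among the open ones.
{W1, W2, W3, W4}: P→W1 8·7=56, Q→W1 2·24=48, R→W4 4·8=32, S→W2 3·25=75, T→W3 3·25=75, U→W3 5·22=110, V→W2 6·15=90. Service 486; fixed 225; total 711.

Total cost: 711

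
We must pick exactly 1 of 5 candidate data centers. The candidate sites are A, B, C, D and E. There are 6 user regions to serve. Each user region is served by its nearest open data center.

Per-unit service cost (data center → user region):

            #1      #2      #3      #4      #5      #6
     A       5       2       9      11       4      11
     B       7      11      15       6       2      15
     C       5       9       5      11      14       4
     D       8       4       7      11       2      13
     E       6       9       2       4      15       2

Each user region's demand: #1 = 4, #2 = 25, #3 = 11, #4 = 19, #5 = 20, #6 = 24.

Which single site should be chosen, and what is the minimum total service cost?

Choose E only; total service cost 695.

With exactly 1 open, each user region uses its cheapest among the chosen.
{E}: #1→E 6·4=24, #2→E 9·25=225, #3→E 2·11=22, #4→E 4·19=76, #5→E 15·20=300, #6→E 2·24=48. Service cost 695.
{A}: service cost 722
{D}: service cost 770
Among all 5 size-1 choices, {E} is lowest.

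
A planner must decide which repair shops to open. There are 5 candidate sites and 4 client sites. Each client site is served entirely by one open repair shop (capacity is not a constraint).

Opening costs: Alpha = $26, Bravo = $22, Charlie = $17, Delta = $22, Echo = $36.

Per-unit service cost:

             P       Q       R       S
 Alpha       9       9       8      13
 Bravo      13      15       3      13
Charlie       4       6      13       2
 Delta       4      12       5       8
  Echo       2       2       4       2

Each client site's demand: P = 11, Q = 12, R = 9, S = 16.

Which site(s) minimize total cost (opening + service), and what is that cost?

Open Echo only; minimum total cost 150.

For any fixed open set, each client site goes to its cheapest open site; total = fixed + service.
{Echo}: P→Echo 2·11=22, Q→Echo 2·12=24, R→Echo 4·9=36, S→Echo 2·16=32. Service 114; fixed 36; total 150.
{Bravo, Echo}: P→Echo 2·11=22, Q→Echo 2·12=24, R→Bravo 3·9=27, S→Echo 2·16=32. Service 105; fixed 58; total 163.
{Charlie, Echo}: P→Echo 2·11=22, Q→Echo 2·12=24, R→Echo 4·9=36, S→Charlie 2·16=32. Service 114; fixed 53; total 167.
{Alpha, Bravo, Charlie, Delta, Echo}: service 105 + fixed 123 = 228
No other subset beats 150.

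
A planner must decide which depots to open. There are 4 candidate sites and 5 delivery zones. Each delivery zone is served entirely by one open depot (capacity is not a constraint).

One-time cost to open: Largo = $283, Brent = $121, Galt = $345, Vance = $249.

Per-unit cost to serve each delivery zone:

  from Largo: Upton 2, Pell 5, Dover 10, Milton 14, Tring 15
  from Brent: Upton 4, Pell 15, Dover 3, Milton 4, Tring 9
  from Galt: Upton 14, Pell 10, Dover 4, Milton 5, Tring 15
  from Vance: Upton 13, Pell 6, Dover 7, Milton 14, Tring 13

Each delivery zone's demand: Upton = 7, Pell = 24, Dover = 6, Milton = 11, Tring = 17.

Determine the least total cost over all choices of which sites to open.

Minimum total cost: 724

For any fixed open set, each delivery zone goes to its cheapest open site; total = fixed + service.
{Brent}: Upton→Brent 4·7=28, Pell→Brent 15·24=360, Dover→Brent 3·6=18, Milton→Brent 4·11=44, Tring→Brent 9·17=153. Service 603; fixed 121; total 724.
{Largo, Brent}: service 349 + fixed 404 = 753
{Brent, Vance}: Upton→Brent 4·7=28, Pell→Vance 6·24=144, Dover→Brent 3·6=18, Milton→Brent 4·11=44, Tring→Brent 9·17=153. Service 387; fixed 370; total 757.
{Largo, Brent, Galt, Vance}: Upton→Largo 2·7=14, Pell→Largo 5·24=120, Dover→Brent 3·6=18, Milton→Brent 4·11=44, Tring→Brent 9·17=153. Service 349; fixed 998; total 1347.
No other subset beats 724.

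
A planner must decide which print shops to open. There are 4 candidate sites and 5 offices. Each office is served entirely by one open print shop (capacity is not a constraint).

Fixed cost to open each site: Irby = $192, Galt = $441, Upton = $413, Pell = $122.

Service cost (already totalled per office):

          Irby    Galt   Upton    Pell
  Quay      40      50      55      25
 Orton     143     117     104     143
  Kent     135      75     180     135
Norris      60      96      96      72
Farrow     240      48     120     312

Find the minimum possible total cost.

For any fixed open set, each office goes to its cheapest open site; total = fixed + service.
{Pell}: Quay→Pell 25, Orton→Pell 143, Kent→Pell 135, Norris→Pell 72, Farrow→Pell 312. Service 687; fixed 122; total 809.
{Irby}: Quay→Irby 40, Orton→Irby 143, Kent→Irby 135, Norris→Irby 60, Farrow→Irby 240. Service 618; fixed 192; total 810.
{Galt}: service 386 + fixed 441 = 827
{Irby, Galt, Upton, Pell}: Quay→Pell 25, Orton→Upton 104, Kent→Galt 75, Norris→Irby 60, Farrow→Galt 48. Service 312; fixed 1168; total 1480.
No other subset beats 809.

Minimum total cost: 809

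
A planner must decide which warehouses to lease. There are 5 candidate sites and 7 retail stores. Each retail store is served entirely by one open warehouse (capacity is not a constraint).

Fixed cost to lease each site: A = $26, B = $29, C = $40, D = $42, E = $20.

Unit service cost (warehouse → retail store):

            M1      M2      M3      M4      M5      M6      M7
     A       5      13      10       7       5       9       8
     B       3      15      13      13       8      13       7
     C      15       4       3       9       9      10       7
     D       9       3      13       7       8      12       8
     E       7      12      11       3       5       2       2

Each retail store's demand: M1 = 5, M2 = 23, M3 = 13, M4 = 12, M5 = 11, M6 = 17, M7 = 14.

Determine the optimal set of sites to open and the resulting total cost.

Open C and E; minimum total cost 379.

For any fixed open set, each retail store goes to its cheapest open site; total = fixed + service.
{C, E}: M1→E 7·5=35, M2→C 4·23=92, M3→C 3·13=39, M4→E 3·12=36, M5→E 5·11=55, M6→E 2·17=34, M7→E 2·14=28. Service 319; fixed 60; total 379.
{B, C, E}: service 299 + fixed 89 = 388
{A, C, E}: service 309 + fixed 86 = 395
{A, B, C, D, E}: service 276 + fixed 157 = 433
No other subset beats 379.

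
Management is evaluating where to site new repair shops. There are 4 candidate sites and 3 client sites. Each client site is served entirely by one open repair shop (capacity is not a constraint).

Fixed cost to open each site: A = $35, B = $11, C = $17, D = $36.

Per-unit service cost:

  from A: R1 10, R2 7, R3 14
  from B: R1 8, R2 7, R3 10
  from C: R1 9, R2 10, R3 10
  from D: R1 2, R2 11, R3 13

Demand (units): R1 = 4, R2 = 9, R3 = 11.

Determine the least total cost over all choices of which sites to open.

For any fixed open set, each client site goes to its cheapest open site; total = fixed + service.
{B}: R1→B 8·4=32, R2→B 7·9=63, R3→B 10·11=110. Service 205; fixed 11; total 216.
{B, D}: service 181 + fixed 47 = 228
{B, C}: R1→B 8·4=32, R2→B 7·9=63, R3→B 10·11=110. Service 205; fixed 28; total 233.
{A, B, C, D}: service 181 + fixed 99 = 280
(All 15 nonempty subsets were checked; B only is lowest.)

Minimum total cost: 216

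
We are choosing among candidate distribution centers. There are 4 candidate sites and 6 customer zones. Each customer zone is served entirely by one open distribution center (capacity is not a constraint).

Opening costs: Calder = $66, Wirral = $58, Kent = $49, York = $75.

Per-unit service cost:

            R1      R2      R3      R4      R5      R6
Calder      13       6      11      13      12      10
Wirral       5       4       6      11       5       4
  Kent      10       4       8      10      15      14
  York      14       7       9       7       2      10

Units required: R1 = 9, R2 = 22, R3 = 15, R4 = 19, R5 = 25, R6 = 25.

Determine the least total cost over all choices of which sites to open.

For any fixed open set, each customer zone goes to its cheapest open site; total = fixed + service.
{Wirral, York}: R1→Wirral 5·9=45, R2→Wirral 4·22=88, R3→Wirral 6·15=90, R4→York 7·19=133, R5→York 2·25=50, R6→Wirral 4·25=100. Service 506; fixed 133; total 639.
{Wirral, Kent, York}: R1→Wirral 5·9=45, R2→Wirral 4·22=88, R3→Wirral 6·15=90, R4→York 7·19=133, R5→York 2·25=50, R6→Wirral 4·25=100. Service 506; fixed 182; total 688.
{Calder, Wirral, York}: service 506 + fixed 199 = 705
{Calder, Wirral, Kent, York}: R1→Wirral 5·9=45, R2→Wirral 4·22=88, R3→Wirral 6·15=90, R4→York 7·19=133, R5→York 2·25=50, R6→Wirral 4·25=100. Service 506; fixed 248; total 754.
No other subset beats 639.

Minimum total cost: 639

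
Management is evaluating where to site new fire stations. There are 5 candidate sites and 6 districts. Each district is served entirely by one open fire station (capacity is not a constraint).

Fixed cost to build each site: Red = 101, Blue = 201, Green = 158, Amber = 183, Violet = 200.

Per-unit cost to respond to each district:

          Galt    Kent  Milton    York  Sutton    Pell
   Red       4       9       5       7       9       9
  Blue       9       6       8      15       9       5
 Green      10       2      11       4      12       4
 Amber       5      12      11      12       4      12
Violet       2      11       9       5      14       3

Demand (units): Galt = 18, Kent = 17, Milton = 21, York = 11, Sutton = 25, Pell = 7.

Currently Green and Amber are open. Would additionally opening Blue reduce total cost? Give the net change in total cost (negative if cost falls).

No — net change +138 (cost rises by 138).

Current service cost with {Green, Amber}: 527.
Adding Blue: each district re-picks its cheapest; new service cost 464, saving 63.
Extra fixed cost: 201. Net change = 201 − 63 = 138.
(Totals: 868 → 1006.)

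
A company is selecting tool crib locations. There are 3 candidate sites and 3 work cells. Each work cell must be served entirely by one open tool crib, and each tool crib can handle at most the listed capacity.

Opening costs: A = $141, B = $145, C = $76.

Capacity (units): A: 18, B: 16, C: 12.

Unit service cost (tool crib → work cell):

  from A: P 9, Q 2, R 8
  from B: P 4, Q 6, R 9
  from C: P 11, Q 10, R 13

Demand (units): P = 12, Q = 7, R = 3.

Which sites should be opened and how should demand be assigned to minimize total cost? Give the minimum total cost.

Open {B, C}: P→B 4·12=48, Q→C 10·7=70, R→B 9·3=27.
Loads: B carries 15/16, C carries 7/12. Service 145; fixed 221; total 366.
Next best feasible plan costs 372.

Minimum total cost: 366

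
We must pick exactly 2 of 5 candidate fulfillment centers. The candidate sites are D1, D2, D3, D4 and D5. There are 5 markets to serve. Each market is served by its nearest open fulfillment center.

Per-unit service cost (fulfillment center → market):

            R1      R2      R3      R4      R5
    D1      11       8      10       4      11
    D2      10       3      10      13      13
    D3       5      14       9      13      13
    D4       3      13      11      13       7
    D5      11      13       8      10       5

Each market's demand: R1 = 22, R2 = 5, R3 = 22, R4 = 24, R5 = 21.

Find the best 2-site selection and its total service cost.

With exactly 2 open, each market uses its cheapest among the chosen.
{D1, D4}: R1→D4 3·22=66, R2→D1 8·5=40, R3→D1 10·22=220, R4→D1 4·24=96, R5→D4 7·21=147. Service cost 569.
{D4, D5}: service cost 652
{D1, D5}: service cost 659
Among all 10 size-2 choices, {D1, D4} is lowest.

Choose D1 and D4; total service cost 569.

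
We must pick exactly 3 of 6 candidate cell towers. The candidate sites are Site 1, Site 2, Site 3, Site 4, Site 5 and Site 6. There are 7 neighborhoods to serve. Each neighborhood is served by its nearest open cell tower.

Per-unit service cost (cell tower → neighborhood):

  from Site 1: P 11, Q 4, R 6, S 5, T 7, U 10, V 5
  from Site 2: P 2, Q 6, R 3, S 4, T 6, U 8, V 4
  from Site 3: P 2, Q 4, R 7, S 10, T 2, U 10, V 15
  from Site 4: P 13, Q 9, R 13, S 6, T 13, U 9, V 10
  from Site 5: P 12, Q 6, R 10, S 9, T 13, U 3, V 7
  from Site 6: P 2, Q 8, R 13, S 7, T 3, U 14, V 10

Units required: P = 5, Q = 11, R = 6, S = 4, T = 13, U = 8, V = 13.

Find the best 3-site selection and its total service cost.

With exactly 3 open, each neighborhood uses its cheapest among the chosen.
{Site 2, Site 3, Site 5}: P→Site 2 2·5=10, Q→Site 3 4·11=44, R→Site 2 3·6=18, S→Site 2 4·4=16, T→Site 3 2·13=26, U→Site 5 3·8=24, V→Site 2 4·13=52. Service cost 190.
{Site 1, Site 3, Site 5}: service cost 225
{Site 2, Site 5, Site 6}: service cost 225
Among all 20 size-3 choices, {Site 2, Site 3, Site 5} is lowest.

Choose Site 2, Site 3 and Site 5; total service cost 190.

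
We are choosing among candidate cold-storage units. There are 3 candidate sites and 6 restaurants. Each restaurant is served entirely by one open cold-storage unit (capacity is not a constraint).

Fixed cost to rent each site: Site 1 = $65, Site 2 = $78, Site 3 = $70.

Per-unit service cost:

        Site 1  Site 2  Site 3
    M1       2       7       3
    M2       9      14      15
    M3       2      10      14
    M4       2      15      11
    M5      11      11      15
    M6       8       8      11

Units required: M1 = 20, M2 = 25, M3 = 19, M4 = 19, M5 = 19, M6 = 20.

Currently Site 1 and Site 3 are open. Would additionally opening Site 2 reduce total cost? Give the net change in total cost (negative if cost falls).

No — net change +78 (cost rises by 78).

Current service cost with {Site 1, Site 3}: 710.
Adding Site 2: each restaurant re-picks its cheapest; new service cost 710, saving 0.
Extra fixed cost: 78. Net change = 78 − 0 = 78.
(Totals: 845 → 923.)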